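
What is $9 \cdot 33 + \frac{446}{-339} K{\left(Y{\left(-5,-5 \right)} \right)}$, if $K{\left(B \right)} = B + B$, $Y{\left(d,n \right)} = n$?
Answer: $\frac{105143}{339} \approx 310.16$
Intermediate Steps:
$K{\left(B \right)} = 2 B$
$9 \cdot 33 + \frac{446}{-339} K{\left(Y{\left(-5,-5 \right)} \right)} = 9 \cdot 33 + \frac{446}{-339} \cdot 2 \left(-5\right) = 297 + 446 \left(- \frac{1}{339}\right) \left(-10\right) = 297 - - \frac{4460}{339} = 297 + \frac{4460}{339} = \frac{105143}{339}$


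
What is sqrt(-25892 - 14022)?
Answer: I*sqrt(39914) ≈ 199.78*I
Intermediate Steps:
sqrt(-25892 - 14022) = sqrt(-39914) = I*sqrt(39914)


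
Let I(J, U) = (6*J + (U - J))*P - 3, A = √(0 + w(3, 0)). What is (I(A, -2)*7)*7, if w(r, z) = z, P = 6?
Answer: -735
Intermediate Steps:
A = 0 (A = √(0 + 0) = √0 = 0)
I(J, U) = -3 + 6*U + 30*J (I(J, U) = (6*J + (U - J))*6 - 3 = (U + 5*J)*6 - 3 = (6*U + 30*J) - 3 = -3 + 6*U + 30*J)
(I(A, -2)*7)*7 = ((-3 + 6*(-2) + 30*0)*7)*7 = ((-3 - 12 + 0)*7)*7 = -15*7*7 = -105*7 = -735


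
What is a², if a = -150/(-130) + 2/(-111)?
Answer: 2686321/2082249 ≈ 1.2901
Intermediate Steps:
a = 1639/1443 (a = -150*(-1/130) + 2*(-1/111) = 15/13 - 2/111 = 1639/1443 ≈ 1.1358)
a² = (1639/1443)² = 2686321/2082249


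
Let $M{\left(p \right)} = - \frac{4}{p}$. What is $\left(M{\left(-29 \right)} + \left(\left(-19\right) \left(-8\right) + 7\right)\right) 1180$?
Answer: $\frac{5445700}{29} \approx 1.8778 \cdot 10^{5}$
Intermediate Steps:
$\left(M{\left(-29 \right)} + \left(\left(-19\right) \left(-8\right) + 7\right)\right) 1180 = \left(- \frac{4}{-29} + \left(\left(-19\right) \left(-8\right) + 7\right)\right) 1180 = \left(\left(-4\right) \left(- \frac{1}{29}\right) + \left(152 + 7\right)\right) 1180 = \left(\frac{4}{29} + 159\right) 1180 = \frac{4615}{29} \cdot 1180 = \frac{5445700}{29}$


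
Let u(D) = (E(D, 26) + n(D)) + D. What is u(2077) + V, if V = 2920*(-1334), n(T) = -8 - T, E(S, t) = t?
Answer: -3895262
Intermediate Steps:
V = -3895280
u(D) = 18 (u(D) = (26 + (-8 - D)) + D = (18 - D) + D = 18)
u(2077) + V = 18 - 3895280 = -3895262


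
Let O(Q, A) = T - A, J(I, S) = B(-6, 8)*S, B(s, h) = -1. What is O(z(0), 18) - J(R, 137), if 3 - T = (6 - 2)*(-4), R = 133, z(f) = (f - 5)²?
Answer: 138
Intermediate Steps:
z(f) = (-5 + f)²
J(I, S) = -S
T = 19 (T = 3 - (6 - 2)*(-4) = 3 - 4*(-4) = 3 - 1*(-16) = 3 + 16 = 19)
O(Q, A) = 19 - A
O(z(0), 18) - J(R, 137) = (19 - 1*18) - (-1)*137 = (19 - 18) - 1*(-137) = 1 + 137 = 138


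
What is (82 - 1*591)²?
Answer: 259081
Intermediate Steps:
(82 - 1*591)² = (82 - 591)² = (-509)² = 259081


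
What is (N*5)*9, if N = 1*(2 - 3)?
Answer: -45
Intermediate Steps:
N = -1 (N = 1*(-1) = -1)
(N*5)*9 = -1*5*9 = -5*9 = -45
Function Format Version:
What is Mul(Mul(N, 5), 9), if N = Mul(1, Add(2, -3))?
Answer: -45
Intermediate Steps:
N = -1 (N = Mul(1, -1) = -1)
Mul(Mul(N, 5), 9) = Mul(Mul(-1, 5), 9) = Mul(-5, 9) = -45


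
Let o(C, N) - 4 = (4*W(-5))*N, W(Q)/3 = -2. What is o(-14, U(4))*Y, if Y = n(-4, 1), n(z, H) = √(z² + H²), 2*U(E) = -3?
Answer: 40*√17 ≈ 164.92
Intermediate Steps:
U(E) = -3/2 (U(E) = (½)*(-3) = -3/2)
W(Q) = -6 (W(Q) = 3*(-2) = -6)
n(z, H) = √(H² + z²)
Y = √17 (Y = √(1² + (-4)²) = √(1 + 16) = √17 ≈ 4.1231)
o(C, N) = 4 - 24*N (o(C, N) = 4 + (4*(-6))*N = 4 - 24*N)
o(-14, U(4))*Y = (4 - 24*(-3/2))*√17 = (4 + 36)*√17 = 40*√17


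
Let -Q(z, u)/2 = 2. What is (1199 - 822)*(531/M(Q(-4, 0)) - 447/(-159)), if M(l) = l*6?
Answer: -3087253/424 ≈ -7281.3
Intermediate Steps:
Q(z, u) = -4 (Q(z, u) = -2*2 = -4)
M(l) = 6*l
(1199 - 822)*(531/M(Q(-4, 0)) - 447/(-159)) = (1199 - 822)*(531/((6*(-4))) - 447/(-159)) = 377*(531/(-24) - 447*(-1/159)) = 377*(531*(-1/24) + 149/53) = 377*(-177/8 + 149/53) = 377*(-8189/424) = -3087253/424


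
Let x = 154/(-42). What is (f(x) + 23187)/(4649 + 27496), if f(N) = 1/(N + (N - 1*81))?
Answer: 2048184/2839475 ≈ 0.72132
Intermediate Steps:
x = -11/3 (x = 154*(-1/42) = -11/3 ≈ -3.6667)
f(N) = 1/(-81 + 2*N) (f(N) = 1/(N + (N - 81)) = 1/(N + (-81 + N)) = 1/(-81 + 2*N))
(f(x) + 23187)/(4649 + 27496) = (1/(-81 + 2*(-11/3)) + 23187)/(4649 + 27496) = (1/(-81 - 22/3) + 23187)/32145 = (1/(-265/3) + 23187)*(1/32145) = (-3/265 + 23187)*(1/32145) = (6144552/265)*(1/32145) = 2048184/2839475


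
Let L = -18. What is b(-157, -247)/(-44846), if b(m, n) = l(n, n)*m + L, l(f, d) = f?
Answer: -38761/44846 ≈ -0.86431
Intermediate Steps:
b(m, n) = -18 + m*n (b(m, n) = n*m - 18 = m*n - 18 = -18 + m*n)
b(-157, -247)/(-44846) = (-18 - 157*(-247))/(-44846) = (-18 + 38779)*(-1/44846) = 38761*(-1/44846) = -38761/44846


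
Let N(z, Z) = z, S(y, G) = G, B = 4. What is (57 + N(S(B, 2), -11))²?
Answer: 3481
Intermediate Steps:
(57 + N(S(B, 2), -11))² = (57 + 2)² = 59² = 3481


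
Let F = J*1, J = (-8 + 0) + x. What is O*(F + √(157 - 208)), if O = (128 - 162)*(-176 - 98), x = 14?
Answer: 55896 + 9316*I*√51 ≈ 55896.0 + 66530.0*I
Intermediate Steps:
O = 9316 (O = -34*(-274) = 9316)
J = 6 (J = (-8 + 0) + 14 = -8 + 14 = 6)
F = 6 (F = 6*1 = 6)
O*(F + √(157 - 208)) = 9316*(6 + √(157 - 208)) = 9316*(6 + √(-51)) = 9316*(6 + I*√51) = 55896 + 9316*I*√51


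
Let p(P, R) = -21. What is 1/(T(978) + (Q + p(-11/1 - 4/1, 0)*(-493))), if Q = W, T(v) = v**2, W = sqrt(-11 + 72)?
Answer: 966837/934773784508 - sqrt(61)/934773784508 ≈ 1.0343e-6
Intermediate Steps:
W = sqrt(61) ≈ 7.8102
Q = sqrt(61) ≈ 7.8102
1/(T(978) + (Q + p(-11/1 - 4/1, 0)*(-493))) = 1/(978**2 + (sqrt(61) - 21*(-493))) = 1/(956484 + (sqrt(61) + 10353)) = 1/(956484 + (10353 + sqrt(61))) = 1/(966837 + sqrt(61))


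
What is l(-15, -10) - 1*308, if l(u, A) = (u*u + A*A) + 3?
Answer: 20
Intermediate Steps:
l(u, A) = 3 + A² + u² (l(u, A) = (u² + A²) + 3 = (A² + u²) + 3 = 3 + A² + u²)
l(-15, -10) - 1*308 = (3 + (-10)² + (-15)²) - 1*308 = (3 + 100 + 225) - 308 = 328 - 308 = 20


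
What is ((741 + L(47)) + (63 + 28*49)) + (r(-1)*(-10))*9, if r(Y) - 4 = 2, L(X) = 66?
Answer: 1702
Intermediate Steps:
r(Y) = 6 (r(Y) = 4 + 2 = 6)
((741 + L(47)) + (63 + 28*49)) + (r(-1)*(-10))*9 = ((741 + 66) + (63 + 28*49)) + (6*(-10))*9 = (807 + (63 + 1372)) - 60*9 = (807 + 1435) - 540 = 2242 - 540 = 1702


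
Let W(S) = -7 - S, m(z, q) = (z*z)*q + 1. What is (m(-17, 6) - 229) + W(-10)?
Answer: 1509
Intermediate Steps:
m(z, q) = 1 + q*z² (m(z, q) = z²*q + 1 = q*z² + 1 = 1 + q*z²)
(m(-17, 6) - 229) + W(-10) = ((1 + 6*(-17)²) - 229) + (-7 - 1*(-10)) = ((1 + 6*289) - 229) + (-7 + 10) = ((1 + 1734) - 229) + 3 = (1735 - 229) + 3 = 1506 + 3 = 1509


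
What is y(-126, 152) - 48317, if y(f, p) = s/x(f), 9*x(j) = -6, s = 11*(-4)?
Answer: -48251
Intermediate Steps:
s = -44
x(j) = -⅔ (x(j) = (⅑)*(-6) = -⅔)
y(f, p) = 66 (y(f, p) = -44/(-⅔) = -44*(-3/2) = 66)
y(-126, 152) - 48317 = 66 - 48317 = -48251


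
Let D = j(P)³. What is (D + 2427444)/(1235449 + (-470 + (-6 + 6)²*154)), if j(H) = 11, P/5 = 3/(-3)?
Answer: 2428775/1234979 ≈ 1.9667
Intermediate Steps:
P = -5 (P = 5*(3/(-3)) = 5*(3*(-⅓)) = 5*(-1) = -5)
D = 1331 (D = 11³ = 1331)
(D + 2427444)/(1235449 + (-470 + (-6 + 6)²*154)) = (1331 + 2427444)/(1235449 + (-470 + (-6 + 6)²*154)) = 2428775/(1235449 + (-470 + 0²*154)) = 2428775/(1235449 + (-470 + 0*154)) = 2428775/(1235449 + (-470 + 0)) = 2428775/(1235449 - 470) = 2428775/1234979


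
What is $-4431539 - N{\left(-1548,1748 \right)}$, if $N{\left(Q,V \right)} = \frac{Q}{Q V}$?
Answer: $- \frac{7746330173}{1748} \approx -4.4315 \cdot 10^{6}$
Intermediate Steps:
$N{\left(Q,V \right)} = \frac{1}{V}$ ($N{\left(Q,V \right)} = Q \frac{1}{Q V} = \frac{1}{V}$)
$-4431539 - N{\left(-1548,1748 \right)} = -4431539 - \frac{1}{1748} = - \frac{7746330173}{1748}$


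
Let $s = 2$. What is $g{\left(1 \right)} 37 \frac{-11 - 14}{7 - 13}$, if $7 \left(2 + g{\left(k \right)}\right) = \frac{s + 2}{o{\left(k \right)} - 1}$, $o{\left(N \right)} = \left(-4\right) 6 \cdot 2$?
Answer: $- \frac{106375}{343} \approx -310.13$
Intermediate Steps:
$o{\left(N \right)} = -48$ ($o{\left(N \right)} = \left(-24\right) 2 = -48$)
$g{\left(k \right)} = - \frac{690}{343}$ ($g{\left(k \right)} = -2 + \frac{\left(2 + 2\right) \frac{1}{-48 - 1}}{7} = -2 + \frac{4 \frac{1}{-49}}{7} = -2 + \frac{4 \left(- \frac{1}{49}\right)}{7} = -2 + \frac{1}{7} \left(- \frac{4}{49}\right) = -2 - \frac{4}{343} = - \frac{690}{343}$)
$g{\left(1 \right)} 37 \frac{-11 - 14}{7 - 13} = \left(- \frac{690}{343}\right) 37 \frac{-11 - 14}{7 - 13} = - \frac{25530 \left(- \frac{25}{-6}\right)}{343} = - \frac{25530 \left(\left(-25\right) \left(- \frac{1}{6}\right)\right)}{343} = \left(- \frac{25530}{343}\right) \frac{25}{6} = - \frac{106375}{343}$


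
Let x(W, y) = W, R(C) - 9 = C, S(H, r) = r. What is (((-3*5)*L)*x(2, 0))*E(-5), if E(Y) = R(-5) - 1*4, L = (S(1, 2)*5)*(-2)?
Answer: 0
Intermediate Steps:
R(C) = 9 + C
L = -20 (L = (2*5)*(-2) = 10*(-2) = -20)
E(Y) = 0 (E(Y) = (9 - 5) - 1*4 = 4 - 4 = 0)
(((-3*5)*L)*x(2, 0))*E(-5) = ((-3*5*(-20))*2)*0 = (-15*(-20)*2)*0 = (300*2)*0 = 600*0 = 0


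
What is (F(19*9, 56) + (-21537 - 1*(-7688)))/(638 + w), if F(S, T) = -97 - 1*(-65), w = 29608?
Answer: -4627/10082 ≈ -0.45894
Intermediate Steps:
F(S, T) = -32 (F(S, T) = -97 + 65 = -32)
(F(19*9, 56) + (-21537 - 1*(-7688)))/(638 + w) = (-32 + (-21537 - 1*(-7688)))/(638 + 29608) = (-32 + (-21537 + 7688))/30246 = (-32 - 13849)*(1/30246) = -13881*1/30246 = -4627/10082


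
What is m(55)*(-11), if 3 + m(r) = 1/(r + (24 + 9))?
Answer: 263/8 ≈ 32.875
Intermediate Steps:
m(r) = -3 + 1/(33 + r) (m(r) = -3 + 1/(r + (24 + 9)) = -3 + 1/(r + 33) = -3 + 1/(33 + r))
m(55)*(-11) = ((-98 - 3*55)/(33 + 55))*(-11) = ((-98 - 165)/88)*(-11) = ((1/88)*(-263))*(-11) = -263/88*(-11) = 263/8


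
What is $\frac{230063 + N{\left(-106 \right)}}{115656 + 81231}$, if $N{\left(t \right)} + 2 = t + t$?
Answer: $\frac{229849}{196887} \approx 1.1674$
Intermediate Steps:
$N{\left(t \right)} = -2 + 2 t$ ($N{\left(t \right)} = -2 + \left(t + t\right) = -2 + 2 t$)
$\frac{230063 + N{\left(-106 \right)}}{115656 + 81231} = \frac{230063 + \left(-2 + 2 \left(-106\right)\right)}{115656 + 81231} = \frac{230063 - 214}{196887} = \left(230063 - 214\right) \frac{1}{196887} = 229849 \cdot \frac{1}{196887} = \frac{229849}{196887}$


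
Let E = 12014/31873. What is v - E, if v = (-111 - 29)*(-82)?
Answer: 365890026/31873 ≈ 11480.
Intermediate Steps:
v = 11480 (v = -140*(-82) = 11480)
E = 12014/31873 (E = 12014*(1/31873) = 12014/31873 ≈ 0.37693)
v - E = 11480 - 1*12014/31873 = 11480 - 12014/31873 = 365890026/31873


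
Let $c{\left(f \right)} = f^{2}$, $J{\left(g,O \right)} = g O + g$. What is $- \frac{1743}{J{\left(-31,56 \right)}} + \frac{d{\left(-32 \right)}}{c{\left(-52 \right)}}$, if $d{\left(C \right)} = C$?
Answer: $\frac{97011}{99541} \approx 0.97458$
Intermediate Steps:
$J{\left(g,O \right)} = g + O g$ ($J{\left(g,O \right)} = O g + g = g + O g$)
$- \frac{1743}{J{\left(-31,56 \right)}} + \frac{d{\left(-32 \right)}}{c{\left(-52 \right)}} = - \frac{1743}{\left(-31\right) \left(1 + 56\right)} - \frac{32}{\left(-52\right)^{2}} = - \frac{1743}{\left(-31\right) 57} - \frac{32}{2704} = - \frac{1743}{-1767} - \frac{2}{169} = \left(-1743\right) \left(- \frac{1}{1767}\right) - \frac{2}{169} = \frac{581}{589} - \frac{2}{169} = \frac{97011}{99541}$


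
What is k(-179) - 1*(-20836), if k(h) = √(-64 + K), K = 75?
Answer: 20836 + √11 ≈ 20839.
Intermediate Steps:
k(h) = √11 (k(h) = √(-64 + 75) = √11)
k(-179) - 1*(-20836) = √11 - 1*(-20836) = √11 + 20836 = 20836 + √11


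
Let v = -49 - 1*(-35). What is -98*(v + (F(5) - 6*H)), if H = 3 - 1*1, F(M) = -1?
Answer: 2646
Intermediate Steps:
H = 2 (H = 3 - 1 = 2)
v = -14 (v = -49 + 35 = -14)
-98*(v + (F(5) - 6*H)) = -98*(-14 + (-1 - 6*2)) = -98*(-14 + (-1 - 12)) = -98*(-14 - 13) = -98*(-27) = 2646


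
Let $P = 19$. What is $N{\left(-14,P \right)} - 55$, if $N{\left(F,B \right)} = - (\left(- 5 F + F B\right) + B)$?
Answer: $122$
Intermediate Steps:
$N{\left(F,B \right)} = - B + 5 F - B F$ ($N{\left(F,B \right)} = - (\left(- 5 F + B F\right) + B) = - (B - 5 F + B F) = - B + 5 F - B F$)
$N{\left(-14,P \right)} - 55 = \left(\left(-1\right) 19 + 5 \left(-14\right) - 19 \left(-14\right)\right) - 55 = \left(-19 - 70 + 266\right) - 55 = 177 - 55 = 122$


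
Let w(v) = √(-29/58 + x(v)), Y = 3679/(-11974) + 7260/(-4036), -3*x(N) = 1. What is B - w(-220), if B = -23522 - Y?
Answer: -284161854931/12081766 - I*√30/6 ≈ -23520.0 - 0.91287*I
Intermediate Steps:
x(N) = -⅓ (x(N) = -⅓*1 = -⅓)
Y = -25444921/12081766 (Y = 3679*(-1/11974) + 7260*(-1/4036) = -3679/11974 - 1815/1009 = -25444921/12081766 ≈ -2.1061)
w(v) = I*√30/6 (w(v) = √(-29/58 - ⅓) = √(-29*1/58 - ⅓) = √(-½ - ⅓) = √(-⅚) = I*√30/6)
B = -284161854931/12081766 (B = -23522 - 1*(-25444921/12081766) = -23522 + 25444921/12081766 = -284161854931/12081766 ≈ -23520.)
B - w(-220) = -284161854931/12081766 - I*√30/6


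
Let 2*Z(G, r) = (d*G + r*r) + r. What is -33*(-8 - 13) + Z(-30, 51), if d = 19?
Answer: 1734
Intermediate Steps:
Z(G, r) = r/2 + r**2/2 + 19*G/2 (Z(G, r) = ((19*G + r*r) + r)/2 = ((19*G + r**2) + r)/2 = ((r**2 + 19*G) + r)/2 = (r + r**2 + 19*G)/2 = r/2 + r**2/2 + 19*G/2)
-33*(-8 - 13) + Z(-30, 51) = -33*(-8 - 13) + ((1/2)*51 + (1/2)*51**2 + (19/2)*(-30)) = -33*(-21) + (51/2 + (1/2)*2601 - 285) = 693 + (51/2 + 2601/2 - 285) = 693 + 1041 = 1734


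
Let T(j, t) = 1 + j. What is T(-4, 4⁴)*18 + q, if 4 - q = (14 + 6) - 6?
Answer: -64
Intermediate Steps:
q = -10 (q = 4 - ((14 + 6) - 6) = 4 - (20 - 6) = 4 - 1*14 = 4 - 14 = -10)
T(-4, 4⁴)*18 + q = (1 - 4)*18 - 10 = -3*18 - 10 = -54 - 10 = -64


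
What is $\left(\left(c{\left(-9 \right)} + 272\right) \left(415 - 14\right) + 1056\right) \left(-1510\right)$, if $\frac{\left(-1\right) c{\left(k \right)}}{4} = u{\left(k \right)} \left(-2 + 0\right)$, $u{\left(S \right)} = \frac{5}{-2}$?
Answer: $-154183080$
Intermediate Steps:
$u{\left(S \right)} = - \frac{5}{2}$ ($u{\left(S \right)} = 5 \left(- \frac{1}{2}\right) = - \frac{5}{2}$)
$c{\left(k \right)} = -20$ ($c{\left(k \right)} = - 4 \left(- \frac{5 \left(-2 + 0\right)}{2}\right) = - 4 \left(\left(- \frac{5}{2}\right) \left(-2\right)\right) = \left(-4\right) 5 = -20$)
$\left(\left(c{\left(-9 \right)} + 272\right) \left(415 - 14\right) + 1056\right) \left(-1510\right) = \left(\left(-20 + 272\right) \left(415 - 14\right) + 1056\right) \left(-1510\right) = \left(252 \cdot 401 + 1056\right) \left(-1510\right) = \left(101052 + 1056\right) \left(-1510\right) = 102108 \left(-1510\right) = -154183080$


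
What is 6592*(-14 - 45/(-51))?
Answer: -1470016/17 ≈ -86472.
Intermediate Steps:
6592*(-14 - 45/(-51)) = 6592*(-14 - 45*(-1/51)) = 6592*(-14 + 15/17) = 6592*(-223/17) = -1470016/17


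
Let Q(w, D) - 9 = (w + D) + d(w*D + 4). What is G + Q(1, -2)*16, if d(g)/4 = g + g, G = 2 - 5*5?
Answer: 361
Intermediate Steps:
G = -23 (G = 2 - 25 = -23)
d(g) = 8*g (d(g) = 4*(g + g) = 4*(2*g) = 8*g)
Q(w, D) = 41 + D + w + 8*D*w (Q(w, D) = 9 + ((w + D) + 8*(w*D + 4)) = 9 + ((D + w) + 8*(D*w + 4)) = 9 + ((D + w) + 8*(4 + D*w)) = 9 + ((D + w) + (32 + 8*D*w)) = 9 + (32 + D + w + 8*D*w) = 41 + D + w + 8*D*w)
G + Q(1, -2)*16 = -23 + (41 - 2 + 1 + 8*(-2)*1)*16 = -23 + (41 - 2 + 1 - 16)*16 = -23 + 24*16 = -23 + 384 = 361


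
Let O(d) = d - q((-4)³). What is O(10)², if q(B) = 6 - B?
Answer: 3600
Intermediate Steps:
O(d) = -70 + d (O(d) = d - (6 - 1*(-4)³) = d - (6 - 1*(-64)) = d - (6 + 64) = d - 1*70 = d - 70 = -70 + d)
O(10)² = (-70 + 10)² = (-60)² = 3600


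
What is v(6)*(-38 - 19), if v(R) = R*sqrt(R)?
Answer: -342*sqrt(6) ≈ -837.73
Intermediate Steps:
v(R) = R**(3/2)
v(6)*(-38 - 19) = 6**(3/2)*(-38 - 19) = (6*sqrt(6))*(-57) = -342*sqrt(6)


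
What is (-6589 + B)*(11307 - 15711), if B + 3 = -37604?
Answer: 194639184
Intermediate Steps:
B = -37607 (B = -3 - 37604 = -37607)
(-6589 + B)*(11307 - 15711) = (-6589 - 37607)*(11307 - 15711) = -44196*(-4404) = 194639184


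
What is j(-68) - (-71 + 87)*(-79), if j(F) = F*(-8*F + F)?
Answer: -31104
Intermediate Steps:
j(F) = -7*F² (j(F) = F*(-7*F) = -7*F²)
j(-68) - (-71 + 87)*(-79) = -7*(-68)² - (-71 + 87)*(-79) = -7*4624 - 16*(-79) = -32368 - 1*(-1264) = -32368 + 1264 = -31104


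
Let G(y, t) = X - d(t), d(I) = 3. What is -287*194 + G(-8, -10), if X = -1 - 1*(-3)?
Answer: -55679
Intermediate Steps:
X = 2 (X = -1 + 3 = 2)
G(y, t) = -1 (G(y, t) = 2 - 1*3 = 2 - 3 = -1)
-287*194 + G(-8, -10) = -287*194 - 1 = -55678 - 1 = -55679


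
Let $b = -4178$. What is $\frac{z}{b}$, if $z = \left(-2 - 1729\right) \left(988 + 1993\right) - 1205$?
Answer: $\frac{2580658}{2089} \approx 1235.4$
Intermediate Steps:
$z = -5161316$ ($z = \left(-1731\right) 2981 - 1205 = -5160111 - 1205 = -5161316$)
$\frac{z}{b} = - \frac{5161316}{-4178} = \left(-5161316\right) \left(- \frac{1}{4178}\right) = \frac{2580658}{2089}$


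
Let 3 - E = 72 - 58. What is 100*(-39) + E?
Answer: -3911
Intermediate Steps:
E = -11 (E = 3 - (72 - 58) = 3 - 1*14 = 3 - 14 = -11)
100*(-39) + E = 100*(-39) - 11 = -3900 - 11 = -3911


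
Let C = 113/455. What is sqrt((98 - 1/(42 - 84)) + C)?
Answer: sqrt(732412590)/2730 ≈ 9.9132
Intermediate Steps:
C = 113/455 (C = 113*(1/455) = 113/455 ≈ 0.24835)
sqrt((98 - 1/(42 - 84)) + C) = sqrt((98 - 1/(42 - 84)) + 113/455) = sqrt((98 - 1/(-42)) + 113/455) = sqrt((98 - 1*(-1/42)) + 113/455) = sqrt((98 + 1/42) + 113/455) = sqrt(4117/42 + 113/455) = sqrt(268283/2730) = sqrt(732412590)/2730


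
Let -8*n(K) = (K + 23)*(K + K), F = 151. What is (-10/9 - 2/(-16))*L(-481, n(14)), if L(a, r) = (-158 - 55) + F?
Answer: 2201/36 ≈ 61.139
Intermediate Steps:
n(K) = -K*(23 + K)/4 (n(K) = -(K + 23)*(K + K)/8 = -(23 + K)*2*K/8 = -K*(23 + K)/4)
L(a, r) = -62 (L(a, r) = (-158 - 55) + 151 = -213 + 151 = -62)
(-10/9 - 2/(-16))*L(-481, n(14)) = (-10/9 - 2/(-16))*(-62) = (-10*⅑ - 2*(-1/16))*(-62) = (-10/9 + ⅛)*(-62) = -71/72*(-62) = 2201/36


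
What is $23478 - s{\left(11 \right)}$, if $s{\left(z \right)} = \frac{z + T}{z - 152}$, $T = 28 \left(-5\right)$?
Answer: $\frac{1103423}{47} \approx 23477.0$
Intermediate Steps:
$T = -140$
$s{\left(z \right)} = \frac{-140 + z}{-152 + z}$ ($s{\left(z \right)} = \frac{z - 140}{z - 152} = \frac{-140 + z}{-152 + z}$)
$23478 - s{\left(11 \right)} = 23478 - \frac{-140 + 11}{-152 + 11} = 23478 - \frac{1}{-141} \left(-129\right) = 23478 - \left(- \frac{1}{141}\right) \left(-129\right) = 23478 - \frac{43}{47} = \frac{1103423}{47}$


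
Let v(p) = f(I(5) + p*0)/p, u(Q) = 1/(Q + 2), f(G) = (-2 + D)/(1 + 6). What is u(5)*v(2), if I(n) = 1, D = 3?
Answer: 1/98 ≈ 0.010204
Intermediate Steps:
f(G) = ⅐ (f(G) = (-2 + 3)/(1 + 6) = 1/7 = 1*(⅐) = ⅐)
u(Q) = 1/(2 + Q)
v(p) = 1/(7*p)
u(5)*v(2) = ((⅐)/2)/(2 + 5) = ((⅐)*(½))/7 = (⅐)*(1/14) = 1/98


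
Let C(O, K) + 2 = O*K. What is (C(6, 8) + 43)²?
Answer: 7921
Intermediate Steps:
C(O, K) = -2 + K*O (C(O, K) = -2 + O*K = -2 + K*O)
(C(6, 8) + 43)² = ((-2 + 8*6) + 43)² = ((-2 + 48) + 43)² = (46 + 43)² = 89² = 7921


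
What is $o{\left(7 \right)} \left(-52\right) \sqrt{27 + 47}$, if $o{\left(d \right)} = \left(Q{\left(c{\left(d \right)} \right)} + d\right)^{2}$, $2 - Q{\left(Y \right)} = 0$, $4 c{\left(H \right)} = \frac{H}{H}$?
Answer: $- 4212 \sqrt{74} \approx -36233.0$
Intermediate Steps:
$c{\left(H \right)} = \frac{1}{4}$ ($c{\left(H \right)} = \frac{H \frac{1}{H}}{4} = \frac{1}{4} \cdot 1 = \frac{1}{4}$)
$Q{\left(Y \right)} = 2$ ($Q{\left(Y \right)} = 2 - 0 = 2 + 0 = 2$)
$o{\left(d \right)} = \left(2 + d\right)^{2}$
$o{\left(7 \right)} \left(-52\right) \sqrt{27 + 47} = \left(2 + 7\right)^{2} \left(-52\right) \sqrt{27 + 47} = 9^{2} \left(-52\right) \sqrt{74} = 81 \left(-52\right) \sqrt{74} = - 4212 \sqrt{74}$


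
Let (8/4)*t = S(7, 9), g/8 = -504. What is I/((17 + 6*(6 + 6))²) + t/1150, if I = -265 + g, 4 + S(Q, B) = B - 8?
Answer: -9906863/18218300 ≈ -0.54379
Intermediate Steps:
g = -4032 (g = 8*(-504) = -4032)
S(Q, B) = -12 + B (S(Q, B) = -4 + (B - 8) = -4 + (-8 + B) = -12 + B)
t = -3/2 (t = (-12 + 9)/2 = (½)*(-3) = -3/2 ≈ -1.5000)
I = -4297 (I = -265 - 4032 = -4297)
I/((17 + 6*(6 + 6))²) + t/1150 = -4297/(17 + 6*(6 + 6))² - 3/2/1150 = -4297/(17 + 6*12)² - 3/2*1/1150 = -4297/(17 + 72)² - 3/2300 = -4297/(89²) - 3/2300 = -4297/7921 - 3/2300 = -9906863/18218300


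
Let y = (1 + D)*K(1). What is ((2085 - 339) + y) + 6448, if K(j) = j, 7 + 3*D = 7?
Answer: 8195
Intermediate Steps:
D = 0 (D = -7/3 + (1/3)*7 = -7/3 + 7/3 = 0)
y = 1 (y = (1 + 0)*1 = 1*1 = 1)
((2085 - 339) + y) + 6448 = ((2085 - 339) + 1) + 6448 = (1746 + 1) + 6448 = 1747 + 6448 = 8195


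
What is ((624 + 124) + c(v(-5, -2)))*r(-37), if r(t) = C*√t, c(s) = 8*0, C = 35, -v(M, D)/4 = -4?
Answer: 26180*I*√37 ≈ 1.5925e+5*I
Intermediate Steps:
v(M, D) = 16 (v(M, D) = -4*(-4) = 16)
c(s) = 0
r(t) = 35*√t
((624 + 124) + c(v(-5, -2)))*r(-37) = ((624 + 124) + 0)*(35*√(-37)) = (748 + 0)*(35*(I*√37)) = 748*(35*I*√37) = 26180*I*√37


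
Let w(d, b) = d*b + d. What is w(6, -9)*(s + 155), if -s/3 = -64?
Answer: -16656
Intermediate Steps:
s = 192 (s = -3*(-64) = 192)
w(d, b) = d + b*d (w(d, b) = b*d + d = d + b*d)
w(6, -9)*(s + 155) = (6*(1 - 9))*(192 + 155) = (6*(-8))*347 = -48*347 = -16656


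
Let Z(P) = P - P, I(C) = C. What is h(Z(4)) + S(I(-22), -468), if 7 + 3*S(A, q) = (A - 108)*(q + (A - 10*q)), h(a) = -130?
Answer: -181699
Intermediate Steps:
Z(P) = 0
S(A, q) = -7/3 + (-108 + A)*(A - 9*q)/3 (S(A, q) = -7/3 + ((A - 108)*(q + (A - 10*q)))/3 = -7/3 + ((-108 + A)*(A - 9*q))/3 = -7/3 + (-108 + A)*(A - 9*q)/3)
h(Z(4)) + S(I(-22), -468) = -130 + (-7/3 - 36*(-22) + 324*(-468) + (⅓)*(-22)² - 3*(-22)*(-468)) = -130 + (-7/3 + 792 - 151632 + (⅓)*484 - 30888) = -130 + (-7/3 + 792 - 151632 + 484/3 - 30888) = -130 - 181569 = -181699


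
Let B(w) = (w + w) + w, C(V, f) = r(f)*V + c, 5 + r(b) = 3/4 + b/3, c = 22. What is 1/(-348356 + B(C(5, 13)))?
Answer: -4/1393155 ≈ -2.8712e-6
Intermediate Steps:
r(b) = -17/4 + b/3 (r(b) = -5 + (3/4 + b/3) = -17/4 + b/3)
C(V, f) = 22 + V*(-17/4 + f/3) (C(V, f) = (-17/4 + f/3)*V + 22 = V*(-17/4 + f/3) + 22 = 22 + V*(-17/4 + f/3))
B(w) = 3*w (B(w) = 2*w + w = 3*w)
1/(-348356 + B(C(5, 13))) = 1/(-348356 + 3*(22 + (1/12)*5*(-51 + 4*13))) = 1/(-348356 + 3*(22 + (1/12)*5*(-51 + 52))) = 1/(-348356 + 3*(22 + (1/12)*5*1)) = 1/(-348356 + 3*(22 + 5/12)) = 1/(-348356 + 3*(269/12)) = 1/(-348356 + 269/4) = 1/(-1393155/4) = -4/1393155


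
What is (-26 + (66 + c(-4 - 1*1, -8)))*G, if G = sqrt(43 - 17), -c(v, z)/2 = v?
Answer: 50*sqrt(26) ≈ 254.95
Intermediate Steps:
c(v, z) = -2*v
G = sqrt(26) ≈ 5.0990
(-26 + (66 + c(-4 - 1*1, -8)))*G = (-26 + (66 - 2*(-4 - 1*1)))*sqrt(26) = (-26 + (66 - 2*(-4 - 1)))*sqrt(26) = (-26 + (66 - 2*(-5)))*sqrt(26) = (-26 + (66 + 10))*sqrt(26) = (-26 + 76)*sqrt(26) = 50*sqrt(26)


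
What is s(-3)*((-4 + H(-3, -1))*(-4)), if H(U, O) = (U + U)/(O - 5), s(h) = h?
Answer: -36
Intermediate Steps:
H(U, O) = 2*U/(-5 + O) (H(U, O) = (2*U)/(-5 + O) = 2*U/(-5 + O))
s(-3)*((-4 + H(-3, -1))*(-4)) = -3*(-4 + 2*(-3)/(-5 - 1))*(-4) = -3*(-4 + 2*(-3)/(-6))*(-4) = -3*(-4 + 2*(-3)*(-⅙))*(-4) = -3*(-4 + 1)*(-4) = -(-9)*(-4) = -3*12 = -36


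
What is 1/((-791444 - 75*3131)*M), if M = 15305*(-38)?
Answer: 1/596867787710 ≈ 1.6754e-12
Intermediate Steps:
M = -581590
1/((-791444 - 75*3131)*M) = 1/(-791444 - 75*3131*(-581590)) = -1/581590/(-791444 - 234825) = -1/581590/(-1026269) = -1/1026269*(-1/581590) = 1/596867787710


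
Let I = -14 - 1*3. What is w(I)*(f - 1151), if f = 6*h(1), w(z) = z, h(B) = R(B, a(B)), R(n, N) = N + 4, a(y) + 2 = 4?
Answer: 18955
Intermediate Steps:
a(y) = 2 (a(y) = -2 + 4 = 2)
R(n, N) = 4 + N
I = -17 (I = -14 - 3 = -17)
h(B) = 6 (h(B) = 4 + 2 = 6)
f = 36 (f = 6*6 = 36)
w(I)*(f - 1151) = -17*(36 - 1151) = -17*(-1115) = 18955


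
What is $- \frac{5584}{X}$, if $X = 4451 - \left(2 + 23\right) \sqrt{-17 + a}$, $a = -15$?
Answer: $- \frac{24854384}{19831401} - \frac{558400 i \sqrt{2}}{19831401} \approx -1.2533 - 0.039821 i$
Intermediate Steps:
$X = 4451 - 100 i \sqrt{2}$ ($X = 4451 - \left(2 + 23\right) \sqrt{-17 - 15} = 4451 - 25 \sqrt{-32} = 4451 - 25 \cdot 4 i \sqrt{2} = 4451 - 100 i \sqrt{2} \approx 4451.0 - 141.42 i$)
$- \frac{5584}{X} = - \frac{5584}{4451 - 100 i \sqrt{2}}$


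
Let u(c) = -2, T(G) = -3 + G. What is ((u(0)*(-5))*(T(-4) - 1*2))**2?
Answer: 8100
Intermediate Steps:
((u(0)*(-5))*(T(-4) - 1*2))**2 = ((-2*(-5))*((-3 - 4) - 1*2))**2 = (10*(-7 - 2))**2 = (10*(-9))**2 = (-90)**2 = 8100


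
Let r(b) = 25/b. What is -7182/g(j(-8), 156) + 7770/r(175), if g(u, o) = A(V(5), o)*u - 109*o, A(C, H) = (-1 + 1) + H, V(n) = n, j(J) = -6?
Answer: 162627297/2990 ≈ 54390.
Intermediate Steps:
A(C, H) = H (A(C, H) = 0 + H = H)
g(u, o) = -109*o + o*u (g(u, o) = o*u - 109*o = -109*o + o*u)
-7182/g(j(-8), 156) + 7770/r(175) = -7182*1/(156*(-109 - 6)) + 7770/((25/175)) = -7182/(156*(-115)) + 7770/((25*(1/175))) = -7182/(-17940) + 7770/(⅐) = -7182*(-1/17940) + 7770*7 = 1197/2990 + 54390 = 162627297/2990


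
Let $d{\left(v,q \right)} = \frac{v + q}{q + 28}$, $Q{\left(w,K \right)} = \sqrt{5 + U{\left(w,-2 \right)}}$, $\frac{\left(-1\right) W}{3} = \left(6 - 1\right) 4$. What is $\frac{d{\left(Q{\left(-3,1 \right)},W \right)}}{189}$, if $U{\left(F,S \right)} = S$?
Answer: $\frac{5}{504} - \frac{\sqrt{3}}{6048} \approx 0.0096343$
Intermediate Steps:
$W = -60$ ($W = - 3 \left(6 - 1\right) 4 = - 3 \cdot 5 \cdot 4 = \left(-3\right) 20 = -60$)
$Q{\left(w,K \right)} = \sqrt{3}$ ($Q{\left(w,K \right)} = \sqrt{5 - 2} = \sqrt{3}$)
$d{\left(v,q \right)} = \frac{q + v}{28 + q}$
$\frac{d{\left(Q{\left(-3,1 \right)},W \right)}}{189} = \frac{\frac{1}{28 - 60} \left(-60 + \sqrt{3}\right)}{189} = \frac{-60 + \sqrt{3}}{-32} \cdot \frac{1}{189} = - \frac{-60 + \sqrt{3}}{32} \cdot \frac{1}{189} = \left(\frac{15}{8} - \frac{\sqrt{3}}{32}\right) \frac{1}{189} = \frac{5}{504} - \frac{\sqrt{3}}{6048}$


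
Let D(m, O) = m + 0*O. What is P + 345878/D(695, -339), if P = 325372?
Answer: 226479418/695 ≈ 3.2587e+5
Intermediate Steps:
D(m, O) = m (D(m, O) = m + 0 = m)
P + 345878/D(695, -339) = 325372 + 345878/695 = 226479418/695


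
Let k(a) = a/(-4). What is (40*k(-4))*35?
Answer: 1400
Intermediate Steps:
k(a) = -a/4 (k(a) = a*(-1/4) = -a/4)
(40*k(-4))*35 = (40*(-1/4*(-4)))*35 = (40*1)*35 = 40*35 = 1400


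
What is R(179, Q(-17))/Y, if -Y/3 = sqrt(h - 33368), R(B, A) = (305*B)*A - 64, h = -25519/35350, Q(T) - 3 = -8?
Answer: -455065*I*sqrt(1667932227066)/1179584319 ≈ -498.23*I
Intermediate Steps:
Q(T) = -5 (Q(T) = 3 - 8 = -5)
h = -25519/35350 (h = -25519*1/35350 = -25519/35350 ≈ -0.72190)
R(B, A) = -64 + 305*A*B (R(B, A) = 305*A*B - 64 = -64 + 305*A*B)
Y = -3*I*sqrt(1667932227066)/7070 (Y = -3*sqrt(-25519/35350 - 33368) = -3*I*sqrt(1667932227066)/7070 ≈ -548.01*I)
R(179, Q(-17))/Y = (-64 + 305*(-5)*179)/((-3*I*sqrt(1667932227066)/7070)) = (-64 - 272975)*(5*I*sqrt(1667932227066)/3538752957) = -455065*I*sqrt(1667932227066)/1179584319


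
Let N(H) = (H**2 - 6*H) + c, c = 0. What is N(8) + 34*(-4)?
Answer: -120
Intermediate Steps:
N(H) = H**2 - 6*H (N(H) = (H**2 - 6*H) + 0 = H**2 - 6*H)
N(8) + 34*(-4) = 8*(-6 + 8) + 34*(-4) = 8*2 - 136 = 16 - 136 = -120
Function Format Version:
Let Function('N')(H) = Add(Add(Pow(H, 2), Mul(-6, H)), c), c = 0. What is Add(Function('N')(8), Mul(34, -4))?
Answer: -120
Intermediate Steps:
Function('N')(H) = Add(Pow(H, 2), Mul(-6, H)) (Function('N')(H) = Add(Add(Pow(H, 2), Mul(-6, H)), 0) = Add(Pow(H, 2), Mul(-6, H)))
Add(Function('N')(8), Mul(34, -4)) = Add(Mul(8, Add(-6, 8)), Mul(34, -4)) = Add(Mul(8, 2), -136) = Add(16, -136) = -120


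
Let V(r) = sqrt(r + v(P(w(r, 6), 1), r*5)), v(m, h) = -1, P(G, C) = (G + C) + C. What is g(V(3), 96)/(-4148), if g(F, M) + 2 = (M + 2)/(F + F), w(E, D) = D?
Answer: 1/2074 - 49*sqrt(2)/8296 ≈ -0.0078708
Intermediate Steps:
P(G, C) = G + 2*C (P(G, C) = (C + G) + C = G + 2*C)
V(r) = sqrt(-1 + r) (V(r) = sqrt(r - 1) = sqrt(-1 + r))
g(F, M) = -2 + (2 + M)/(2*F) (g(F, M) = -2 + (M + 2)/(F + F) = -2 + (2 + M)/((2*F)) = -2 + (2 + M)*(1/(2*F)) = -2 + (2 + M)/(2*F))
g(V(3), 96)/(-4148) = ((2 + 96 - 4*sqrt(-1 + 3))/(2*(sqrt(-1 + 3))))/(-4148) = ((2 + 96 - 4*sqrt(2))/(2*(sqrt(2))))*(-1/4148) = ((sqrt(2)/2)*(98 - 4*sqrt(2))/2)*(-1/4148) = (sqrt(2)*(98 - 4*sqrt(2))/4)*(-1/4148) = -sqrt(2)*(98 - 4*sqrt(2))/16592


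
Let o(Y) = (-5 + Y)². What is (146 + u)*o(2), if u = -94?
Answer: 468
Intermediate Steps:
(146 + u)*o(2) = (146 - 94)*(-5 + 2)² = 52*(-3)² = 52*9 = 468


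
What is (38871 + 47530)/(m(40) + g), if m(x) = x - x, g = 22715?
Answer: 12343/3245 ≈ 3.8037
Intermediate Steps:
m(x) = 0
(38871 + 47530)/(m(40) + g) = (38871 + 47530)/(0 + 22715) = 86401/22715 = 86401*(1/22715) = 12343/3245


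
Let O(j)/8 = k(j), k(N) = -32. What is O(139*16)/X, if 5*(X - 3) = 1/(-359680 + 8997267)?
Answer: -5528055680/64781903 ≈ -85.333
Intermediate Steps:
O(j) = -256 (O(j) = 8*(-32) = -256)
X = 129563806/43187935 (X = 3 + 1/(5*(-359680 + 8997267)) = 3 + (⅕)/8637587 = 3 + (⅕)*(1/8637587) = 3 + 1/43187935 = 129563806/43187935 ≈ 3.0000)
O(139*16)/X = -256/129563806/43187935 = -256*43187935/129563806 = -5528055680/64781903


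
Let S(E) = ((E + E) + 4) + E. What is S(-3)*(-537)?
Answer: 2685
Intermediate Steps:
S(E) = 4 + 3*E (S(E) = (2*E + 4) + E = (4 + 2*E) + E = 4 + 3*E)
S(-3)*(-537) = (4 + 3*(-3))*(-537) = (4 - 9)*(-537) = -5*(-537) = 2685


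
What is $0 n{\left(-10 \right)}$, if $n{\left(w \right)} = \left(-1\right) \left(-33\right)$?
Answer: $0$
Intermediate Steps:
$n{\left(w \right)} = 33$
$0 n{\left(-10 \right)} = 0 \cdot 33 = 0$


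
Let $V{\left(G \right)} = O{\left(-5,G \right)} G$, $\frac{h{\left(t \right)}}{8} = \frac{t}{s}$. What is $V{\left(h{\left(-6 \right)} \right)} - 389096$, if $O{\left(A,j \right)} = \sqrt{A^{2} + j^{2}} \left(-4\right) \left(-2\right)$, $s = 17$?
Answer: $-389096 - \frac{384 \sqrt{9529}}{289} \approx -3.8923 \cdot 10^{5}$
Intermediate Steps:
$O{\left(A,j \right)} = 8 \sqrt{A^{2} + j^{2}}$ ($O{\left(A,j \right)} = - 4 \sqrt{A^{2} + j^{2}} \left(-2\right) = 8 \sqrt{A^{2} + j^{2}}$)
$h{\left(t \right)} = \frac{8 t}{17}$ ($h{\left(t \right)} = 8 \frac{t}{17} = \frac{8 t}{17}$)
$V{\left(G \right)} = 8 G \sqrt{25 + G^{2}}$ ($V{\left(G \right)} = 8 \sqrt{\left(-5\right)^{2} + G^{2}} G = 8 \sqrt{25 + G^{2}} G = 8 G \sqrt{25 + G^{2}}$)
$V{\left(h{\left(-6 \right)} \right)} - 389096 = 8 \cdot \frac{8}{17} \left(-6\right) \sqrt{25 + \left(\frac{8}{17} \left(-6\right)\right)^{2}} - 389096 = 8 \left(- \frac{48}{17}\right) \sqrt{25 + \left(- \frac{48}{17}\right)^{2}} - 389096 = 8 \left(- \frac{48}{17}\right) \sqrt{25 + \frac{2304}{289}} - 389096 = 8 \left(- \frac{48}{17}\right) \sqrt{\frac{9529}{289}} - 389096 = 8 \left(- \frac{48}{17}\right) \frac{\sqrt{9529}}{17} - 389096 = - \frac{384 \sqrt{9529}}{289} - 389096 = -389096 - \frac{384 \sqrt{9529}}{289}$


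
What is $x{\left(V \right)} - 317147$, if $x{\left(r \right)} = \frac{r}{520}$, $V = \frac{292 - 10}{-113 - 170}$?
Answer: $- \frac{23335676401}{73580} \approx -3.1715 \cdot 10^{5}$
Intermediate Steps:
$V = - \frac{282}{283}$ ($V = \frac{282}{-283} = 282 \left(- \frac{1}{283}\right) = - \frac{282}{283} \approx -0.99647$)
$x{\left(r \right)} = \frac{r}{520}$ ($x{\left(r \right)} = r \frac{1}{520} = \frac{r}{520}$)
$x{\left(V \right)} - 317147 = \frac{1}{520} \left(- \frac{282}{283}\right) - 317147 = - \frac{141}{73580} - 317147 = - \frac{23335676401}{73580}$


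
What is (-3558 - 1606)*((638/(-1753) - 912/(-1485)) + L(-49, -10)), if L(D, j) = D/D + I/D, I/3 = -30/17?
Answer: -5069836375844/722823255 ≈ -7013.9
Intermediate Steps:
I = -90/17 (I = 3*(-30/17) = -90/17 ≈ -5.2941)
L(D, j) = 1 - 90/(17*D) (L(D, j) = D/D - 90/(17*D) = 1 - 90/(17*D))
(-3558 - 1606)*((638/(-1753) - 912/(-1485)) + L(-49, -10)) = (-3558 - 1606)*((638/(-1753) - 912/(-1485)) + (-90/17 - 49)/(-49)) = -5164*((638*(-1/1753) - 912*(-1/1485)) - 1/49*(-923/17)) = -5164*((-638/1753 + 304/495) + 923/833) = -5164*(217102/867735 + 923/833) = -5164*981765371/722823255 = -5069836375844/722823255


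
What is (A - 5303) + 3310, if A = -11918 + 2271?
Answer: -11640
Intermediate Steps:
A = -9647
(A - 5303) + 3310 = (-9647 - 5303) + 3310 = -14950 + 3310 = -11640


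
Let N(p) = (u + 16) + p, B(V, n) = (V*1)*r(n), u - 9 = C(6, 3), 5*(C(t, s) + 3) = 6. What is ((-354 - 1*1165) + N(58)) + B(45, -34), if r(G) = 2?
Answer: -6739/5 ≈ -1347.8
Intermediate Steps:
C(t, s) = -9/5 (C(t, s) = -3 + (⅕)*6 = -3 + 6/5 = -9/5)
u = 36/5 (u = 9 - 9/5 = 36/5 ≈ 7.2000)
B(V, n) = 2*V (B(V, n) = (V*1)*2 = V*2 = 2*V)
N(p) = 116/5 + p (N(p) = (36/5 + 16) + p = 116/5 + p)
((-354 - 1*1165) + N(58)) + B(45, -34) = ((-354 - 1*1165) + (116/5 + 58)) + 2*45 = ((-354 - 1165) + 406/5) + 90 = (-1519 + 406/5) + 90 = -7189/5 + 90 = -6739/5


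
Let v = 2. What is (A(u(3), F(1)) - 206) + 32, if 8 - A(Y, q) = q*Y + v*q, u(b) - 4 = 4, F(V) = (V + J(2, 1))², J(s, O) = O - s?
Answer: -166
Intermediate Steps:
F(V) = (-1 + V)² (F(V) = (V + (1 - 1*2))² = (V + (1 - 2))² = (V - 1)² = (-1 + V)²)
u(b) = 8 (u(b) = 4 + 4 = 8)
A(Y, q) = 8 - 2*q - Y*q (A(Y, q) = 8 - (q*Y + 2*q) = 8 - (Y*q + 2*q) = 8 - (2*q + Y*q) = 8 + (-2*q - Y*q) = 8 - 2*q - Y*q)
(A(u(3), F(1)) - 206) + 32 = ((8 - 2*(-1 + 1)² - 1*8*(-1 + 1)²) - 206) + 32 = ((8 - 2*0² - 1*8*0²) - 206) + 32 = ((8 - 2*0 - 1*8*0) - 206) + 32 = ((8 + 0 + 0) - 206) + 32 = (8 - 206) + 32 = -198 + 32 = -166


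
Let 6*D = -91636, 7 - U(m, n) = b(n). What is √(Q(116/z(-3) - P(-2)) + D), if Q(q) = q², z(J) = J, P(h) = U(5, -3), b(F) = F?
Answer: I*√116138/3 ≈ 113.6*I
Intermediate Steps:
U(m, n) = 7 - n
P(h) = 10 (P(h) = 7 - 1*(-3) = 7 + 3 = 10)
D = -45818/3 (D = (⅙)*(-91636) = -45818/3 ≈ -15273.)
√(Q(116/z(-3) - P(-2)) + D) = √((116/(-3) - 1*10)² - 45818/3) = √((116*(-⅓) - 10)² - 45818/3) = √((-116/3 - 10)² - 45818/3) = √((-146/3)² - 45818/3) = √(21316/9 - 45818/3) = √(-116138/9) = I*√116138/3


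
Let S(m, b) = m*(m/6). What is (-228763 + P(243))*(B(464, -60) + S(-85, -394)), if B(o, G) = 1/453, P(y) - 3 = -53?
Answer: -83209906767/302 ≈ -2.7553e+8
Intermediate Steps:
P(y) = -50 (P(y) = 3 - 53 = -50)
B(o, G) = 1/453
S(m, b) = m²/6 (S(m, b) = m*(m*(⅙)) = m*(m/6) = m²/6)
(-228763 + P(243))*(B(464, -60) + S(-85, -394)) = (-228763 - 50)*(1/453 + (⅙)*(-85)²) = -228813*(1/453 + (⅙)*7225) = -228813*(1/453 + 7225/6) = -228813*363659/302 = -83209906767/302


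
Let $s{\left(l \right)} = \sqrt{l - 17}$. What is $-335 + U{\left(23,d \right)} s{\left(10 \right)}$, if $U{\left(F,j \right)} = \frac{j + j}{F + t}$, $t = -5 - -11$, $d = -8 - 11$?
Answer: $-335 - \frac{38 i \sqrt{7}}{29} \approx -335.0 - 3.4668 i$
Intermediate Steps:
$d = -19$ ($d = -8 - 11 = -19$)
$t = 6$ ($t = -5 + 11 = 6$)
$s{\left(l \right)} = \sqrt{-17 + l}$
$U{\left(F,j \right)} = \frac{2 j}{6 + F}$ ($U{\left(F,j \right)} = \frac{j + j}{F + 6} = \frac{2 j}{6 + F}$)
$-335 + U{\left(23,d \right)} s{\left(10 \right)} = -335 + 2 \left(-19\right) \frac{1}{6 + 23} \sqrt{-17 + 10} = -335 + 2 \left(-19\right) \frac{1}{29} \sqrt{-7} = -335 + 2 \left(-19\right) \frac{1}{29} i \sqrt{7} = -335 - \frac{38 i \sqrt{7}}{29}$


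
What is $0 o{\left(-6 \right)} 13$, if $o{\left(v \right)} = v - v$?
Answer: $0$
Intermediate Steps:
$o{\left(v \right)} = 0$
$0 o{\left(-6 \right)} 13 = 0 \cdot 0 \cdot 13 = 0 \cdot 13 = 0$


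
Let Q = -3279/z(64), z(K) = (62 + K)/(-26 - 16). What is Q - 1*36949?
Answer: -35856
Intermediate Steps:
z(K) = -31/21 - K/42 (z(K) = (62 + K)/(-42) = (62 + K)*(-1/42) = -31/21 - K/42)
Q = 1093 (Q = -3279/(-31/21 - 1/42*64) = -3279/(-31/21 - 32/21) = -3279/(-3) = -3279*(-1/3) = 1093)
Q - 1*36949 = 1093 - 1*36949 = 1093 - 36949 = -35856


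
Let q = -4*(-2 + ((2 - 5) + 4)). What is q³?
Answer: 64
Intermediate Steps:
q = 4 (q = -4*(-2 + (-3 + 4)) = -4*(-2 + 1) = -4*(-1) = 4)
q³ = 4³ = 64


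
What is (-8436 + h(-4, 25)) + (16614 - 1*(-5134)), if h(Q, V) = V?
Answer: 13337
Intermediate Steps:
(-8436 + h(-4, 25)) + (16614 - 1*(-5134)) = (-8436 + 25) + (16614 - 1*(-5134)) = -8411 + (16614 + 5134) = -8411 + 21748 = 13337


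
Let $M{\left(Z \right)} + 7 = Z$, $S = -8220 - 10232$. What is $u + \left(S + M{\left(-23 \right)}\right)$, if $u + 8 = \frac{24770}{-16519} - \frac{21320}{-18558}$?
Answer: $- \frac{2834197268780}{153279801} \approx -18490.0$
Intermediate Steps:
$S = -18452$ ($S = -8220 - 10232 = -18452$)
$M{\left(Z \right)} = -7 + Z$
$u = - \frac{1279986698}{153279801}$ ($u = -8 + \left(\frac{24770}{-16519} - \frac{21320}{-18558}\right) = -8 + \left(24770 \left(- \frac{1}{16519}\right) - - \frac{10660}{9279}\right) = -8 + \left(- \frac{24770}{16519} + \frac{10660}{9279}\right) = -8 - \frac{53748290}{153279801} = - \frac{1279986698}{153279801} \approx -8.3506$)
$u + \left(S + M{\left(-23 \right)}\right) = - \frac{1279986698}{153279801} - 18482 = - \frac{2834197268780}{153279801}$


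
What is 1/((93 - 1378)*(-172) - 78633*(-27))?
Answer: 1/2344111 ≈ 4.2660e-7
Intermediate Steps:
1/((93 - 1378)*(-172) - 78633*(-27)) = 1/(-1285*(-172) + 2123091) = 1/(221020 + 2123091) = 1/2344111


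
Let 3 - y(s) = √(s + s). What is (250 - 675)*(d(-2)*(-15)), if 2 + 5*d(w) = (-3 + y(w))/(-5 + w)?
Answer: -2550 + 2550*I/7 ≈ -2550.0 + 364.29*I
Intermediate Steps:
y(s) = 3 - √2*√s (y(s) = 3 - √(s + s) = 3 - √(2*s) = 3 - √2*√s)
d(w) = -⅖ - √2*√w/(5*(-5 + w)) (d(w) = -⅖ + ((-3 + (3 - √2*√w))/(-5 + w))/5 = -⅖ + ((-√2*√w)/(-5 + w))/5 = -⅖ + (-√2*√w/(-5 + w))/5 = -⅖ - √2*√w/(5*(-5 + w)))
(250 - 675)*(d(-2)*(-15)) = (250 - 675)*(((10 - 2*(-2) - √2*√(-2))/(5*(-5 - 2)))*(-15)) = -425*(⅕)*(10 + 4 - √2*I*√2)/(-7)*(-15) = -425*(⅕)*(-⅐)*(10 + 4 - 2*I)*(-15) = -425*(⅕)*(-⅐)*(14 - 2*I)*(-15) = -425*(-⅖ + 2*I/35)*(-15) = -425*(6 - 6*I/7) = -2550 + 2550*I/7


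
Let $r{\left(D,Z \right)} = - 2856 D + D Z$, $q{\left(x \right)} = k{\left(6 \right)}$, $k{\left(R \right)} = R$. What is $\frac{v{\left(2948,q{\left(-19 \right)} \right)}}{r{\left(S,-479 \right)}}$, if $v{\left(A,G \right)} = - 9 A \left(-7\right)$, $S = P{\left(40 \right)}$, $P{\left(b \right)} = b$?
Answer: $- \frac{46431}{33350} \approx -1.3922$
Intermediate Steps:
$q{\left(x \right)} = 6$
$S = 40$
$v{\left(A,G \right)} = 63 A$
$\frac{v{\left(2948,q{\left(-19 \right)} \right)}}{r{\left(S,-479 \right)}} = \frac{63 \cdot 2948}{40 \left(-2856 - 479\right)} = \frac{185724}{40 \left(-3335\right)} = \frac{185724}{-133400} = 185724 \left(- \frac{1}{133400}\right) = - \frac{46431}{33350}$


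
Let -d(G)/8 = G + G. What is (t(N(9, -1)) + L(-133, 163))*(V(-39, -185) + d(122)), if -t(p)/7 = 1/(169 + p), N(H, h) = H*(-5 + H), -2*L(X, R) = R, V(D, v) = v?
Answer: 71437773/410 ≈ 1.7424e+5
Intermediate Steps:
d(G) = -16*G (d(G) = -8*(G + G) = -16*G)
L(X, R) = -R/2
t(p) = -7/(169 + p)
(t(N(9, -1)) + L(-133, 163))*(V(-39, -185) + d(122)) = (-7/(169 + 9*(-5 + 9)) - ½*163)*(-185 - 16*122) = (-7/(169 + 9*4) - 163/2)*(-185 - 1952) = (-7/(169 + 36) - 163/2)*(-2137) = (-7/205 - 163/2)*(-2137) = -33429/410*(-2137) = 71437773/410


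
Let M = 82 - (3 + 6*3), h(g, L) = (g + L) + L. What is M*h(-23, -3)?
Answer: -1769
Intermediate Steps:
h(g, L) = g + 2*L (h(g, L) = (L + g) + L = g + 2*L)
M = 61 (M = 82 - (3 + 18) = 82 - 1*21 = 82 - 21 = 61)
M*h(-23, -3) = 61*(-23 + 2*(-3)) = 61*(-23 - 6) = 61*(-29) = -1769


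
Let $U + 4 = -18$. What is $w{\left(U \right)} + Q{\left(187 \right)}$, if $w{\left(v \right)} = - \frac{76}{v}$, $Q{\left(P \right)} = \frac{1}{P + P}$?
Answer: $\frac{1293}{374} \approx 3.4572$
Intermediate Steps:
$U = -22$ ($U = -4 - 18 = -22$)
$Q{\left(P \right)} = \frac{1}{2 P}$
$w{\left(U \right)} + Q{\left(187 \right)} = - \frac{76}{-22} + \frac{1}{2 \cdot 187} = \left(-76\right) \left(- \frac{1}{22}\right) + \frac{1}{2} \cdot \frac{1}{187} = \frac{38}{11} + \frac{1}{374} = \frac{1293}{374}$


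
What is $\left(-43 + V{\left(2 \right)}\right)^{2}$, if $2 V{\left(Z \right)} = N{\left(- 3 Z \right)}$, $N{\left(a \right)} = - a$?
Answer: $1600$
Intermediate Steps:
$V{\left(Z \right)} = \frac{3 Z}{2}$ ($V{\left(Z \right)} = \frac{\left(-1\right) \left(- 3 Z\right)}{2} = \frac{3 Z}{2}$)
$\left(-43 + V{\left(2 \right)}\right)^{2} = \left(-43 + \frac{3}{2} \cdot 2\right)^{2} = \left(-43 + 3\right)^{2} = \left(-40\right)^{2} = 1600$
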